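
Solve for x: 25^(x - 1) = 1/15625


Express both sides with the same base.
1/15625 = 25^(-3)
Since the bases match, equate exponents: x - 1 = -3
So x = -3 - (-1) = -2

x = -2


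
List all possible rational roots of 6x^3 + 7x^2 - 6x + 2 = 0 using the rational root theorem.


Rational root theorem: possible roots are ±p/q where:
  p divides the constant term (2): p ∈ {1, 2}
  q divides the leading coefficient (6): q ∈ {1, 2, 3, 6}

All possible rational roots: -2, -1, -2/3, -1/2, -1/3, -1/6, 1/6, 1/3, 1/2, 2/3, 1, 2

-2, -1, -2/3, -1/2, -1/3, -1/6, 1/6, 1/3, 1/2, 2/3, 1, 2


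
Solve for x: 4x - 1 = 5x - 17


Starting with: 4x - 1 = 5x - 17
Move all x terms to left: (4 - 5)x = -17 + 1
Simplify: -x = -16
Divide both sides by -1: x = 16

x = 16


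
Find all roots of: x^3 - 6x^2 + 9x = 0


The constant term is 0, so x = 0 is a root. Factor out x:
  x^2 - 6x + 9 = 0
Solve the quadratic x^2 - 6x + 9 = 0: discriminant = (-6)^2 - 4(1)(9) = 36 - 36 = 0.
Discriminant = 0, so a double root: x = 6/2 = 3.
Collecting all roots found:

x = 0, x = 3 (multiplicity 2)


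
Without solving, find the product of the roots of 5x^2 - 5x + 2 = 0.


By Vieta's formulas for ax^2 + bx + c = 0:
  Sum of roots = -b/a
  Product of roots = c/a

Here a = 5, b = -5, c = 2
Sum = -(-5)/5 = 1
Product = 2/5 = 2/5

Product = 2/5


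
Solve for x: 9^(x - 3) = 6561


Express both sides with the same base.
6561 = 9^4
Since the bases match, equate exponents: x - 3 = 4
So x = 4 - (-3) = 7

x = 7


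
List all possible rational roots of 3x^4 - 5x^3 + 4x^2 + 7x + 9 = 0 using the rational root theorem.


Rational root theorem: possible roots are ±p/q where:
  p divides the constant term (9): p ∈ {1, 3, 9}
  q divides the leading coefficient (3): q ∈ {1, 3}

All possible rational roots: -9, -3, -1, -1/3, 1/3, 1, 3, 9

-9, -3, -1, -1/3, 1/3, 1, 3, 9


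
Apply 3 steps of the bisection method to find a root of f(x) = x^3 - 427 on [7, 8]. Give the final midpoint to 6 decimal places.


f(x) = x^3 - 427
f(7) = -84 < 0
f(8) = 85 > 0

Step 1: midpoint = (7.000000 + 8.000000)/2 = 7.500000
  f(7.500000) = -5.125000
  f(mid) < 0, so root is in [7.500000, 8.000000]

Step 2: midpoint = (7.500000 + 8.000000)/2 = 7.750000
  f(7.750000) = 38.484375
  f(mid) > 0, so root is in [7.500000, 7.750000]

Step 3: midpoint = (7.500000 + 7.750000)/2 = 7.625000
  f(7.625000) = 16.322266
  f(mid) > 0, so root is in [7.500000, 7.625000]

midpoint = 7.625000


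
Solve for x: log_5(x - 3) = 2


Convert to exponential form: x - 3 = 5^2 = 25
x = 25 + 3 = 28
Check: log_5(28 - 3) = log_5(25) = log_5(25) = 2 ✓

x = 28


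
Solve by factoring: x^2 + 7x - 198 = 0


We need two numbers that multiply to -198 and add to 7.
Those numbers are 18 and -11 (since 18 * (-11) = -198 and 18 + (-11) = 7).
So x^2 + 7x - 198 = (x + 18)(x - 11) = 0
Setting each factor to zero: x = -18 or x = 11

x = -18, x = 11


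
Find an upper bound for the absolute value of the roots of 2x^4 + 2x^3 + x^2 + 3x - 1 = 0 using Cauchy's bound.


Cauchy's bound: all roots r satisfy |r| <= 1 + max(|a_i/a_n|) for i = 0,...,n-1
where a_n is the leading coefficient.

Coefficients: [2, 2, 1, 3, -1]
Leading coefficient a_n = 2
Ratios |a_i/a_n|: 1, 1/2, 3/2, 1/2
Maximum ratio: 3/2
Cauchy's bound: |r| <= 1 + 3/2 = 5/2

Upper bound = 5/2


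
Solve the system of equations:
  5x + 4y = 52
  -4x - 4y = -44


Using Cramer's rule:
Determinant D = (5)(-4) - (-4)(4) = -20 + 16 = -4
Dx = (52)(-4) - (-44)(4) = -208 + 176 = -32
Dy = (5)(-44) - (-4)(52) = -220 + 208 = -12
x = Dx/D = -32/-4 = 8
y = Dy/D = -12/-4 = 3

x = 8, y = 3


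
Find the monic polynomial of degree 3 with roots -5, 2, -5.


A monic polynomial with roots -5, 2, -5 is:
p(x) = (x + 5)(x - 2)(x + 5)
After multiplying by (x + 5): x + 5
After multiplying by (x - 2): x^2 + 3x - 10
After multiplying by (x + 5): x^3 + 8x^2 + 5x - 50

x^3 + 8x^2 + 5x - 50


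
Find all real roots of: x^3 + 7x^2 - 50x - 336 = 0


Let p(x) = x^3 + 7x^2 - 50x - 336. By the rational root theorem (leading coefficient 1), any rational root is an integer divisor of 336: try ±1, ±2, ... in turn.
Test x = 1: value = -378 ≠ 0.
Test x = -1: value = -280 ≠ 0.
Test x = 2: value = -400 ≠ 0.
Test x = -2: value = -216 ≠ 0.
Test x = 3: value = -396 ≠ 0.
Test x = -3: value = -150 ≠ 0.
Test x = 4: value = -360 ≠ 0.
Test x = -4: value = -88 ≠ 0.
Test x = 6: value = -168 ≠ 0.
Test x = -6: value = 0 ✓, so (x + 6) is a factor.
Synthetic division by (x + 6): bring down 1; 1(-6) + 7 = 1; 1(-6) - 50 = -56; (-56)(-6) - 336 = 0 → quotient x^2 + x - 56, remainder 0.
Solve the quadratic x^2 + x - 56 = 0: discriminant = 1^2 - 4(1)(-56) = 1 + 224 = 225.
sqrt(225) = 15, so x = (-1 ± 15)/2: x = 7 or x = -8.

x = -8, x = -6, x = 7


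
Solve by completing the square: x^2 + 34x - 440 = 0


Start: x^2 + 34x - 440 = 0
Move constant: x^2 + 34x = 440
Half of 34 is 17, squared is 289
Add 289 to both sides: x^2 + 34x + 289 = 729
(x + 17)^2 = 729
x + 17 = ±27
x = -17 + 27 = 10 or x = -17 - 27 = -44

x = -44, x = 10


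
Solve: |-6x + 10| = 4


An absolute value equation |expr| = 4 gives two cases:
Case 1: -6x + 10 = 4
  -6x = -6, so x = 1
Case 2: -6x + 10 = -4
  -6x = -14, so x = 7/3

x = 1, x = 7/3


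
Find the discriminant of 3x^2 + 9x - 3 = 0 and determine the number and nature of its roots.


For ax^2 + bx + c = 0, discriminant D = b^2 - 4ac
Here a = 3, b = 9, c = -3
D = (9)^2 - 4(3)(-3) = 81 + 36 = 117

D = 117 > 0 but not a perfect square
The equation has 2 distinct real irrational roots.

Discriminant = 117, 2 distinct real irrational roots


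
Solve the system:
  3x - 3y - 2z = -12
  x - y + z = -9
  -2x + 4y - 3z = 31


Using Cramer's rule. Expand each determinant along the first row.
D  = 3*[(-1)*(-3) - 1*4] - (-3)*[1*(-3) - 1*(-2)] + (-2)*[1*4 - (-1)*(-2)]
  = 3*(-1) - (-3)*(-1) + (-2)*(2) = -10
Dx = (-12)*[(-1)*(-3) - 1*4] - (-3)*[(-9)*(-3) - 1*31] + (-2)*[(-9)*4 - (-1)*31]
  = (-12)*(-1) - (-3)*(-4) + (-2)*(-5) = 10
Dy = 3*[(-9)*(-3) - 1*31] - (-12)*[1*(-3) - 1*(-2)] + (-2)*[1*31 - (-9)*(-2)]
  = 3*(-4) - (-12)*(-1) + (-2)*(13) = -50
Dz = 3*[(-1)*31 - (-9)*4] - (-3)*[1*31 - (-9)*(-2)] + (-12)*[1*4 - (-1)*(-2)]
  = 3*(5) - (-3)*(13) + (-12)*(2) = 30
x = Dx/D = 10/-10 = -1, y = Dy/D = -50/-10 = 5, z = Dz/D = 30/-10 = -3
Check eq1: (3)(-1) + (-3)(5) + (-2)(-3) = -12 = -12 ✓
Check eq2: (1)(-1) + (-1)(5) + (1)(-3) = -9 = -9 ✓
Check eq3: (-2)(-1) + (4)(5) + (-3)(-3) = 31 = 31 ✓

x = -1, y = 5, z = -3


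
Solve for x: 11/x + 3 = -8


Subtract 3 from both sides: 11/x = -11
Multiply both sides by x: 11 = -11 * x
Divide by -11: x = -1

x = -1


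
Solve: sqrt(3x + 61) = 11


Square both sides: 3x + 61 = 11^2 = 121
3x = 121 - 61 = 60
x = 20
Check: sqrt(3*20 + 61) = sqrt(121) = 11 ✓

x = 20


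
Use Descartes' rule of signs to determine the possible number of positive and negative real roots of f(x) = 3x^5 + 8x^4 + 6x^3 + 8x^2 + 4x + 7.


Descartes' rule of signs:

For positive roots, count sign changes in f(x) = 3x^5 + 8x^4 + 6x^3 + 8x^2 + 4x + 7:
Signs of coefficients: +, +, +, +, +, +
Number of sign changes: 0
Possible positive real roots: 0

For negative roots, examine f(-x) = -3x^5 + 8x^4 - 6x^3 + 8x^2 - 4x + 7:
Signs of coefficients: -, +, -, +, -, +
Number of sign changes: 5
Possible negative real roots: 5, 3, 1

Positive roots: 0; Negative roots: 5 or 3 or 1


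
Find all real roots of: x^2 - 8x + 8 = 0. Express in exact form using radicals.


Using the quadratic formula: x = (-b ± sqrt(b^2 - 4ac)) / (2a)
Here a = 1, b = -8, c = 8
Discriminant = b^2 - 4ac = (-8)^2 - 4(1)(8) = 64 - 32 = 32
Since discriminant = 32 > 0, there are two real roots.
x = (8 ± 4*sqrt(2)) / 2
Simplifying: x = 4 ± 2*sqrt(2)
Numerically: x ≈ 6.8284 or x ≈ 1.1716

x = 4 + 2*sqrt(2) or x = 4 - 2*sqrt(2)


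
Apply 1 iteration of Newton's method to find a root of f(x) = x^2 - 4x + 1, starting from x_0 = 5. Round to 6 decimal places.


Newton's method: x_(n+1) = x_n - f(x_n)/f'(x_n)
f(x) = x^2 - 4x + 1
f'(x) = 2x - 4

Iteration 1:
  f(5.000000) = 6.000000
  f'(5.000000) = 6.000000
  x_1 = 5.000000 - (6.000000)/(6.000000) = 4.000000

x_1 = 4.000000


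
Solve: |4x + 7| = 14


An absolute value equation |expr| = 14 gives two cases:
Case 1: 4x + 7 = 14
  4x = 7, so x = 7/4
Case 2: 4x + 7 = -14
  4x = -21, so x = -21/4

x = -21/4, x = 7/4


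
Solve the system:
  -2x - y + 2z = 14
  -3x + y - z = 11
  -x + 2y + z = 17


Using Cramer's rule. Expand each determinant along the first row.
D  = (-2)*[1*1 - (-1)*2] - (-1)*[(-3)*1 - (-1)*(-1)] + 2*[(-3)*2 - 1*(-1)]
  = (-2)*(3) - (-1)*(-4) + 2*(-5) = -20
Dx = 14*[1*1 - (-1)*2] - (-1)*[11*1 - (-1)*17] + 2*[11*2 - 1*17]
  = 14*(3) - (-1)*(28) + 2*(5) = 80
Dy = (-2)*[11*1 - (-1)*17] - 14*[(-3)*1 - (-1)*(-1)] + 2*[(-3)*17 - 11*(-1)]
  = (-2)*(28) - 14*(-4) + 2*(-40) = -80
Dz = (-2)*[1*17 - 11*2] - (-1)*[(-3)*17 - 11*(-1)] + 14*[(-3)*2 - 1*(-1)]
  = (-2)*(-5) - (-1)*(-40) + 14*(-5) = -100
x = Dx/D = 80/-20 = -4, y = Dy/D = -80/-20 = 4, z = Dz/D = -100/-20 = 5
Check eq1: (-2)(-4) + (-1)(4) + (2)(5) = 14 = 14 ✓
Check eq2: (-3)(-4) + (1)(4) + (-1)(5) = 11 = 11 ✓
Check eq3: (-1)(-4) + (2)(4) + (1)(5) = 17 = 17 ✓

x = -4, y = 4, z = 5


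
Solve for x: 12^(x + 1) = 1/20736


Express both sides with the same base.
1/20736 = 12^(-4)
Since the bases match, equate exponents: x + 1 = -4
So x = -4 - (1) = -5

x = -5


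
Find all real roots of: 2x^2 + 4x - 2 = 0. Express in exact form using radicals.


Using the quadratic formula: x = (-b ± sqrt(b^2 - 4ac)) / (2a)
Here a = 2, b = 4, c = -2
Discriminant = b^2 - 4ac = 4^2 - 4(2)(-2) = 16 + 16 = 32
Since discriminant = 32 > 0, there are two real roots.
x = (-4 ± 4*sqrt(2)) / 4
Simplifying: x = -1 ± sqrt(2)
Numerically: x ≈ 0.4142 or x ≈ -2.4142

x = -1 + sqrt(2) or x = -1 - sqrt(2)


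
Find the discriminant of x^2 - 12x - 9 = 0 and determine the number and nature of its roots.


For ax^2 + bx + c = 0, discriminant D = b^2 - 4ac
Here a = 1, b = -12, c = -9
D = (-12)^2 - 4(1)(-9) = 144 + 36 = 180

D = 180 > 0 but not a perfect square
The equation has 2 distinct real irrational roots.

Discriminant = 180, 2 distinct real irrational roots


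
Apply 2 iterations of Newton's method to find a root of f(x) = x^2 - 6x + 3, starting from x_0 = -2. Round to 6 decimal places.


Newton's method: x_(n+1) = x_n - f(x_n)/f'(x_n)
f(x) = x^2 - 6x + 3
f'(x) = 2x - 6

Iteration 1:
  f(-2.000000) = 19.000000
  f'(-2.000000) = -10.000000
  x_1 = -2.000000 - (19.000000)/(-10.000000) = -0.100000

Iteration 2:
  f(-0.100000) = 3.610000
  f'(-0.100000) = -6.200000
  x_2 = -0.100000 - (3.610000)/(-6.200000) = 0.482258

x_2 = 0.482258


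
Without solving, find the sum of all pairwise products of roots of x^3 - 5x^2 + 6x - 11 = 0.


By Vieta's formulas for x^3 + bx^2 + cx + d = 0:
  r1 + r2 + r3 = -b/a = 5
  r1*r2 + r1*r3 + r2*r3 = c/a = 6
  r1*r2*r3 = -d/a = 11


Sum of pairwise products = 6


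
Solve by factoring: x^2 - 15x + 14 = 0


We need two numbers that multiply to 14 and add to -15.
Those numbers are -14 and -1 (since (-14) * (-1) = 14 and (-14) + (-1) = -15).
So x^2 - 15x + 14 = (x - 14)(x - 1) = 0
Setting each factor to zero: x = 14 or x = 1

x = 1, x = 14


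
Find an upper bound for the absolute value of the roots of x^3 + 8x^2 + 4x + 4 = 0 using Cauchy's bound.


Cauchy's bound: all roots r satisfy |r| <= 1 + max(|a_i/a_n|) for i = 0,...,n-1
where a_n is the leading coefficient.

Coefficients: [1, 8, 4, 4]
Leading coefficient a_n = 1
Ratios |a_i/a_n|: 8, 4, 4
Maximum ratio: 8
Cauchy's bound: |r| <= 1 + 8 = 9

Upper bound = 9


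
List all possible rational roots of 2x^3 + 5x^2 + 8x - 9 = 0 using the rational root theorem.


Rational root theorem: possible roots are ±p/q where:
  p divides the constant term (-9): p ∈ {1, 3, 9}
  q divides the leading coefficient (2): q ∈ {1, 2}

All possible rational roots: -9, -9/2, -3, -3/2, -1, -1/2, 1/2, 1, 3/2, 3, 9/2, 9

-9, -9/2, -3, -3/2, -1, -1/2, 1/2, 1, 3/2, 3, 9/2, 9


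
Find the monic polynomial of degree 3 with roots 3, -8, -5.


A monic polynomial with roots 3, -8, -5 is:
p(x) = (x - 3)(x + 8)(x + 5)
After multiplying by (x - 3): x - 3
After multiplying by (x + 8): x^2 + 5x - 24
After multiplying by (x + 5): x^3 + 10x^2 + x - 120

x^3 + 10x^2 + x - 120


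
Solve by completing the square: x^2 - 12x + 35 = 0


Start: x^2 - 12x + 35 = 0
Move constant: x^2 - 12x = -35
Half of -12 is -6, squared is 36
Add 36 to both sides: x^2 - 12x + 36 = 1
(x - 6)^2 = 1
x - 6 = ±1
x = 6 + 1 = 7 or x = 6 - 1 = 5

x = 5, x = 7


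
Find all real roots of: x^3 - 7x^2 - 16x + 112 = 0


Let p(x) = x^3 - 7x^2 - 16x + 112. By the rational root theorem (leading coefficient 1), any rational root is an integer divisor of 112: try ±1, ±2, ... in turn.
Test x = 1: value = 90 ≠ 0.
Test x = -1: value = 120 ≠ 0.
Test x = 2: value = 60 ≠ 0.
Test x = -2: value = 108 ≠ 0.
Test x = 4: value = 0 ✓, so (x - 4) is a factor.
Synthetic division by (x - 4): bring down 1; 1(4) - 7 = -3; (-3)(4) - 16 = -28; (-28)(4) + 112 = 0 → quotient x^2 - 3x - 28, remainder 0.
Solve the quadratic x^2 - 3x - 28 = 0: discriminant = (-3)^2 - 4(1)(-28) = 9 + 112 = 121.
sqrt(121) = 11, so x = (3 ± 11)/2: x = 7 or x = -4.

x = -4, x = 4, x = 7


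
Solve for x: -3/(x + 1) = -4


Multiply both sides by (x + 1): -3 = -4(x + 1)
Distribute: -3 = -4x - 4
-4x = -3 + 4 = 1
x = -1/4

x = -1/4


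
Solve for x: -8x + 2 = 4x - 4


Starting with: -8x + 2 = 4x - 4
Move all x terms to left: (-8 - 4)x = -4 - 2
Simplify: -12x = -6
Divide both sides by -12: x = 1/2

x = 1/2


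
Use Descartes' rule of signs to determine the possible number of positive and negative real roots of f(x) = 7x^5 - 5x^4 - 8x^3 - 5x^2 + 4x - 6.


Descartes' rule of signs:

For positive roots, count sign changes in f(x) = 7x^5 - 5x^4 - 8x^3 - 5x^2 + 4x - 6:
Signs of coefficients: +, -, -, -, +, -
Number of sign changes: 3
Possible positive real roots: 3, 1

For negative roots, examine f(-x) = -7x^5 - 5x^4 + 8x^3 - 5x^2 - 4x - 6:
Signs of coefficients: -, -, +, -, -, -
Number of sign changes: 2
Possible negative real roots: 2, 0

Positive roots: 3 or 1; Negative roots: 2 or 0


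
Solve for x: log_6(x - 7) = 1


Convert to exponential form: x - 7 = 6^1 = 6
x = 6 + 7 = 13
Check: log_6(13 - 7) = log_6(6) = log_6(6) = 1 ✓

x = 13


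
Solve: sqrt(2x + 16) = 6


Square both sides: 2x + 16 = 6^2 = 36
2x = 36 - 16 = 20
x = 10
Check: sqrt(2*10 + 16) = sqrt(36) = 6 ✓

x = 10


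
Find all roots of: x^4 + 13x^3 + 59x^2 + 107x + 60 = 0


Let p(x) = x^4 + 13x^3 + 59x^2 + 107x + 60. By the rational root theorem (leading coefficient 1), any rational root is an integer divisor of 60: try ±1, ±2, ... in turn.
Test x = 1: value = 240 ≠ 0.
Test x = -1: value = 0 ✓, so (x + 1) is a factor.
Synthetic division by (x + 1): bring down 1; 1(-1) + 13 = 12; 12(-1) + 59 = 47; 47(-1) + 107 = 60; 60(-1) + 60 = 0 → quotient x^3 + 12x^2 + 47x + 60, remainder 0.
Continue with the quotient x^3 + 12x^2 + 47x + 60 (candidates must divide 60; re-test x = -1 first in case it repeats).
Test x = -1: value = 24 ≠ 0.
Test x = 2: value = 210 ≠ 0.
Test x = -2: value = 6 ≠ 0.
Test x = 3: value = 336 ≠ 0.
Test x = -3: value = 0 ✓, so (x + 3) is a factor.
Synthetic division by (x + 3): bring down 1; 1(-3) + 12 = 9; 9(-3) + 47 = 20; 20(-3) + 60 = 0 → quotient x^2 + 9x + 20, remainder 0.
Solve the quadratic x^2 + 9x + 20 = 0: discriminant = 9^2 - 4(1)(20) = 81 - 80 = 1.
sqrt(1) = 1, so x = (-9 ± 1)/2: x = -4 or x = -5.
Collecting all roots found:

x = -5, x = -4, x = -3, x = -1


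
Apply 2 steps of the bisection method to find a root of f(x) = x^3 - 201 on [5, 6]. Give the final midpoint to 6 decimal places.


f(x) = x^3 - 201
f(5) = -76 < 0
f(6) = 15 > 0

Step 1: midpoint = (5.000000 + 6.000000)/2 = 5.500000
  f(5.500000) = -34.625000
  f(mid) < 0, so root is in [5.500000, 6.000000]

Step 2: midpoint = (5.500000 + 6.000000)/2 = 5.750000
  f(5.750000) = -10.890625
  f(mid) < 0, so root is in [5.750000, 6.000000]

midpoint = 5.750000


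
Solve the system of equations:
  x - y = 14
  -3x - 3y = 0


Using Cramer's rule:
Determinant D = (1)(-3) - (-3)(-1) = -3 - 3 = -6
Dx = (14)(-3) - (0)(-1) = -42 - 0 = -42
Dy = (1)(0) - (-3)(14) = 0 + 42 = 42
x = Dx/D = -42/-6 = 7
y = Dy/D = 42/-6 = -7

x = 7, y = -7


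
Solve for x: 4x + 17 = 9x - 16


Starting with: 4x + 17 = 9x - 16
Move all x terms to left: (4 - 9)x = -16 - 17
Simplify: -5x = -33
Divide both sides by -5: x = 33/5

x = 33/5


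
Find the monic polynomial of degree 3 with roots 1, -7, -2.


A monic polynomial with roots 1, -7, -2 is:
p(x) = (x - 1)(x + 7)(x + 2)
After multiplying by (x - 1): x - 1
After multiplying by (x + 7): x^2 + 6x - 7
After multiplying by (x + 2): x^3 + 8x^2 + 5x - 14

x^3 + 8x^2 + 5x - 14


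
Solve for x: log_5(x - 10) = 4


Convert to exponential form: x - 10 = 5^4 = 625
x = 625 + 10 = 635
Check: log_5(635 - 10) = log_5(625) = log_5(625) = 4 ✓

x = 635


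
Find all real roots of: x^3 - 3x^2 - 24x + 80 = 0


Let p(x) = x^3 - 3x^2 - 24x + 80. By the rational root theorem (leading coefficient 1), any rational root is an integer divisor of 80: try ±1, ±2, ... in turn.
Test x = 1: value = 54 ≠ 0.
Test x = -1: value = 100 ≠ 0.
Test x = 2: value = 28 ≠ 0.
Test x = -2: value = 108 ≠ 0.
Test x = 4: value = 0 ✓, so (x - 4) is a factor.
Synthetic division by (x - 4): bring down 1; 1(4) - 3 = 1; 1(4) - 24 = -20; (-20)(4) + 80 = 0 → quotient x^2 + x - 20, remainder 0.
Solve the quadratic x^2 + x - 20 = 0: discriminant = 1^2 - 4(1)(-20) = 1 + 80 = 81.
sqrt(81) = 9, so x = (-1 ± 9)/2: x = 4 or x = -5.

x = -5, x = 4 (multiplicity 2)


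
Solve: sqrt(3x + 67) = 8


Square both sides: 3x + 67 = 8^2 = 64
3x = 64 - 67 = -3
x = -1
Check: sqrt(3*(-1) + 67) = sqrt(64) = 8 ✓

x = -1


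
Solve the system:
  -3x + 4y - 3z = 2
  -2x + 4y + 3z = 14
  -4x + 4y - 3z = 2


Using Cramer's rule. Expand each determinant along the first row.
D  = (-3)*[4*(-3) - 3*4] - 4*[(-2)*(-3) - 3*(-4)] + (-3)*[(-2)*4 - 4*(-4)]
  = (-3)*(-24) - 4*(18) + (-3)*(8) = -24
Dx = 2*[4*(-3) - 3*4] - 4*[14*(-3) - 3*2] + (-3)*[14*4 - 4*2]
  = 2*(-24) - 4*(-48) + (-3)*(48) = 0
Dy = (-3)*[14*(-3) - 3*2] - 2*[(-2)*(-3) - 3*(-4)] + (-3)*[(-2)*2 - 14*(-4)]
  = (-3)*(-48) - 2*(18) + (-3)*(52) = -48
Dz = (-3)*[4*2 - 14*4] - 4*[(-2)*2 - 14*(-4)] + 2*[(-2)*4 - 4*(-4)]
  = (-3)*(-48) - 4*(52) + 2*(8) = -48
x = Dx/D = 0/-24 = 0, y = Dy/D = -48/-24 = 2, z = Dz/D = -48/-24 = 2
Check eq1: (-3)(0) + (4)(2) + (-3)(2) = 2 = 2 ✓
Check eq2: (-2)(0) + (4)(2) + (3)(2) = 14 = 14 ✓
Check eq3: (-4)(0) + (4)(2) + (-3)(2) = 2 = 2 ✓

x = 0, y = 2, z = 2


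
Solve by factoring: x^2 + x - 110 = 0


We need two numbers that multiply to -110 and add to 1.
Those numbers are 11 and -10 (since 11 * (-10) = -110 and 11 + (-10) = 1).
So x^2 + x - 110 = (x + 11)(x - 10) = 0
Setting each factor to zero: x = -11 or x = 10

x = -11, x = 10


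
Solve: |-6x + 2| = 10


An absolute value equation |expr| = 10 gives two cases:
Case 1: -6x + 2 = 10
  -6x = 8, so x = -4/3
Case 2: -6x + 2 = -10
  -6x = -12, so x = 2

x = -4/3, x = 2


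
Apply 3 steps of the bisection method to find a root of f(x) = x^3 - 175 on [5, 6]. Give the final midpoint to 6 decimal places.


f(x) = x^3 - 175
f(5) = -50 < 0
f(6) = 41 > 0

Step 1: midpoint = (5.000000 + 6.000000)/2 = 5.500000
  f(5.500000) = -8.625000
  f(mid) < 0, so root is in [5.500000, 6.000000]

Step 2: midpoint = (5.500000 + 6.000000)/2 = 5.750000
  f(5.750000) = 15.109375
  f(mid) > 0, so root is in [5.500000, 5.750000]

Step 3: midpoint = (5.500000 + 5.750000)/2 = 5.625000
  f(5.625000) = 2.978516
  f(mid) > 0, so root is in [5.500000, 5.625000]

midpoint = 5.625000


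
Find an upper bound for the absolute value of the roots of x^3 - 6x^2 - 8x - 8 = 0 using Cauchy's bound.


Cauchy's bound: all roots r satisfy |r| <= 1 + max(|a_i/a_n|) for i = 0,...,n-1
where a_n is the leading coefficient.

Coefficients: [1, -6, -8, -8]
Leading coefficient a_n = 1
Ratios |a_i/a_n|: 6, 8, 8
Maximum ratio: 8
Cauchy's bound: |r| <= 1 + 8 = 9

Upper bound = 9


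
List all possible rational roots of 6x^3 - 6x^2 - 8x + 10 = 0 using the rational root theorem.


Rational root theorem: possible roots are ±p/q where:
  p divides the constant term (10): p ∈ {1, 2, 5, 10}
  q divides the leading coefficient (6): q ∈ {1, 2, 3, 6}

All possible rational roots: -10, -5, -10/3, -5/2, -2, -5/3, -1, -5/6, -2/3, -1/2, -1/3, -1/6, 1/6, 1/3, 1/2, 2/3, 5/6, 1, 5/3, 2, 5/2, 10/3, 5, 10

-10, -5, -10/3, -5/2, -2, -5/3, -1, -5/6, -2/3, -1/2, -1/3, -1/6, 1/6, 1/3, 1/2, 2/3, 5/6, 1, 5/3, 2, 5/2, 10/3, 5, 10


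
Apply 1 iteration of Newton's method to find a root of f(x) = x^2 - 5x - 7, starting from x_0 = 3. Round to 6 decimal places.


Newton's method: x_(n+1) = x_n - f(x_n)/f'(x_n)
f(x) = x^2 - 5x - 7
f'(x) = 2x - 5

Iteration 1:
  f(3.000000) = -13.000000
  f'(3.000000) = 1.000000
  x_1 = 3.000000 - (-13.000000)/(1.000000) = 16.000000

x_1 = 16.000000


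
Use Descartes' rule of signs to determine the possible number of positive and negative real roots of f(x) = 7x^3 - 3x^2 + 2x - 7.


Descartes' rule of signs:

For positive roots, count sign changes in f(x) = 7x^3 - 3x^2 + 2x - 7:
Signs of coefficients: +, -, +, -
Number of sign changes: 3
Possible positive real roots: 3, 1

For negative roots, examine f(-x) = -7x^3 - 3x^2 - 2x - 7:
Signs of coefficients: -, -, -, -
Number of sign changes: 0
Possible negative real roots: 0

Positive roots: 3 or 1; Negative roots: 0


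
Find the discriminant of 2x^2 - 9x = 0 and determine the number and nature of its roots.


For ax^2 + bx + c = 0, discriminant D = b^2 - 4ac
Here a = 2, b = -9, c = 0
D = (-9)^2 - 4(2)(0) = 81 - 0 = 81

D = 81 > 0 and is a perfect square (sqrt = 9)
The equation has 2 distinct real rational roots.

Discriminant = 81, 2 distinct real rational roots


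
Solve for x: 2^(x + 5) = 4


Express both sides with the same base.
4 = 2^2
Since the bases match, equate exponents: x + 5 = 2
So x = 2 - (5) = -3

x = -3


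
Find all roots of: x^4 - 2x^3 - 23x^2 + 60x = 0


The constant term is 0, so x = 0 is a root. Factor out x:
  x^3 - 2x^2 - 23x + 60 = 0
Let p(x) = x^3 - 2x^2 - 23x + 60. By the rational root theorem (leading coefficient 1), any rational root is an integer divisor of 60: try ±1, ±2, ... in turn.
Test x = 1: value = 36 ≠ 0.
Test x = -1: value = 80 ≠ 0.
Test x = 2: value = 14 ≠ 0.
Test x = -2: value = 90 ≠ 0.
Test x = 3: value = 0 ✓, so (x - 3) is a factor.
Synthetic division by (x - 3): bring down 1; 1(3) - 2 = 1; 1(3) - 23 = -20; (-20)(3) + 60 = 0 → quotient x^2 + x - 20, remainder 0.
Solve the quadratic x^2 + x - 20 = 0: discriminant = 1^2 - 4(1)(-20) = 1 + 80 = 81.
sqrt(81) = 9, so x = (-1 ± 9)/2: x = 4 or x = -5.
Collecting all roots found:

x = -5, x = 0, x = 3, x = 4


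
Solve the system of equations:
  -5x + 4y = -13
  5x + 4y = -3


Using Cramer's rule:
Determinant D = (-5)(4) - (5)(4) = -20 - 20 = -40
Dx = (-13)(4) - (-3)(4) = -52 + 12 = -40
Dy = (-5)(-3) - (5)(-13) = 15 + 65 = 80
x = Dx/D = -40/-40 = 1
y = Dy/D = 80/-40 = -2

x = 1, y = -2


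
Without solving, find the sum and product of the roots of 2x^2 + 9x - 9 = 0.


By Vieta's formulas for ax^2 + bx + c = 0:
  Sum of roots = -b/a
  Product of roots = c/a

Here a = 2, b = 9, c = -9
Sum = -(9)/2 = -9/2
Product = -9/2 = -9/2

Sum = -9/2, Product = -9/2


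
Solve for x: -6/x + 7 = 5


Subtract 7 from both sides: -6/x = -2
Multiply both sides by x: -6 = -2 * x
Divide by -2: x = 3

x = 3


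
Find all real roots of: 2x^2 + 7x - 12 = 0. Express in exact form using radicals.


Using the quadratic formula: x = (-b ± sqrt(b^2 - 4ac)) / (2a)
Here a = 2, b = 7, c = -12
Discriminant = b^2 - 4ac = 7^2 - 4(2)(-12) = 49 + 96 = 145
Since discriminant = 145 > 0, there are two real roots.
x = (-7 ± sqrt(145)) / 4
Numerically: x ≈ 1.2604 or x ≈ -4.7604

x = (-7 + sqrt(145)) / 4 or x = (-7 - sqrt(145)) / 4


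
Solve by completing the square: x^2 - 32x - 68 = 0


Start: x^2 - 32x - 68 = 0
Move constant: x^2 - 32x = 68
Half of -32 is -16, squared is 256
Add 256 to both sides: x^2 - 32x + 256 = 324
(x - 16)^2 = 324
x - 16 = ±18
x = 16 + 18 = 34 or x = 16 - 18 = -2

x = -2, x = 34


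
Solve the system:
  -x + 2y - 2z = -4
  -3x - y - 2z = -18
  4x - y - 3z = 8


Using Cramer's rule. Expand each determinant along the first row.
D  = (-1)*[(-1)*(-3) - (-2)*(-1)] - 2*[(-3)*(-3) - (-2)*4] + (-2)*[(-3)*(-1) - (-1)*4]
  = (-1)*(1) - 2*(17) + (-2)*(7) = -49
Dx = (-4)*[(-1)*(-3) - (-2)*(-1)] - 2*[(-18)*(-3) - (-2)*8] + (-2)*[(-18)*(-1) - (-1)*8]
  = (-4)*(1) - 2*(70) + (-2)*(26) = -196
Dy = (-1)*[(-18)*(-3) - (-2)*8] - (-4)*[(-3)*(-3) - (-2)*4] + (-2)*[(-3)*8 - (-18)*4]
  = (-1)*(70) - (-4)*(17) + (-2)*(48) = -98
Dz = (-1)*[(-1)*8 - (-18)*(-1)] - 2*[(-3)*8 - (-18)*4] + (-4)*[(-3)*(-1) - (-1)*4]
  = (-1)*(-26) - 2*(48) + (-4)*(7) = -98
x = Dx/D = -196/-49 = 4, y = Dy/D = -98/-49 = 2, z = Dz/D = -98/-49 = 2
Check eq1: (-1)(4) + (2)(2) + (-2)(2) = -4 = -4 ✓
Check eq2: (-3)(4) + (-1)(2) + (-2)(2) = -18 = -18 ✓
Check eq3: (4)(4) + (-1)(2) + (-3)(2) = 8 = 8 ✓

x = 4, y = 2, z = 2


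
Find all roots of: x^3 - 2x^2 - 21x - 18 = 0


Let p(x) = x^3 - 2x^2 - 21x - 18. By the rational root theorem (leading coefficient 1), any rational root is an integer divisor of 18: try ±1, ±2, ... in turn.
Test x = 1: value = -40 ≠ 0.
Test x = -1: value = 0 ✓, so (x + 1) is a factor.
Synthetic division by (x + 1): bring down 1; 1(-1) - 2 = -3; (-3)(-1) - 21 = -18; (-18)(-1) - 18 = 0 → quotient x^2 - 3x - 18, remainder 0.
Solve the quadratic x^2 - 3x - 18 = 0: discriminant = (-3)^2 - 4(1)(-18) = 9 + 72 = 81.
sqrt(81) = 9, so x = (3 ± 9)/2: x = 6 or x = -3.
Collecting all roots found:

x = -3, x = -1, x = 6


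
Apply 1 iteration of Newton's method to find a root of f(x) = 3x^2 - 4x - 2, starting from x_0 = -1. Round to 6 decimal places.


Newton's method: x_(n+1) = x_n - f(x_n)/f'(x_n)
f(x) = 3x^2 - 4x - 2
f'(x) = 6x - 4

Iteration 1:
  f(-1.000000) = 5.000000
  f'(-1.000000) = -10.000000
  x_1 = -1.000000 - (5.000000)/(-10.000000) = -0.500000

x_1 = -0.500000


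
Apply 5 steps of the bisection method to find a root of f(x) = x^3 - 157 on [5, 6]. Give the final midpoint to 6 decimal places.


f(x) = x^3 - 157
f(5) = -32 < 0
f(6) = 59 > 0

Step 1: midpoint = (5.000000 + 6.000000)/2 = 5.500000
  f(5.500000) = 9.375000
  f(mid) > 0, so root is in [5.000000, 5.500000]

Step 2: midpoint = (5.000000 + 5.500000)/2 = 5.250000
  f(5.250000) = -12.296875
  f(mid) < 0, so root is in [5.250000, 5.500000]

Step 3: midpoint = (5.250000 + 5.500000)/2 = 5.375000
  f(5.375000) = -1.712891
  f(mid) < 0, so root is in [5.375000, 5.500000]

Step 4: midpoint = (5.375000 + 5.500000)/2 = 5.437500
  f(5.437500) = 3.767334
  f(mid) > 0, so root is in [5.375000, 5.437500]

Step 5: midpoint = (5.375000 + 5.437500)/2 = 5.406250
  f(5.406250) = 1.011383
  f(mid) > 0, so root is in [5.375000, 5.406250]

midpoint = 5.406250


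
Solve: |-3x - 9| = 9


An absolute value equation |expr| = 9 gives two cases:
Case 1: -3x - 9 = 9
  -3x = 18, so x = -6
Case 2: -3x - 9 = -9
  -3x = 0, so x = 0

x = -6, x = 0


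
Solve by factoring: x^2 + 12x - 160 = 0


We need two numbers that multiply to -160 and add to 12.
Those numbers are 20 and -8 (since 20 * (-8) = -160 and 20 + (-8) = 12).
So x^2 + 12x - 160 = (x + 20)(x - 8) = 0
Setting each factor to zero: x = -20 or x = 8

x = -20, x = 8


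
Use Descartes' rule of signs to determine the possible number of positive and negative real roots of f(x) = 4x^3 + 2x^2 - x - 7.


Descartes' rule of signs:

For positive roots, count sign changes in f(x) = 4x^3 + 2x^2 - x - 7:
Signs of coefficients: +, +, -, -
Number of sign changes: 1
Possible positive real roots: 1

For negative roots, examine f(-x) = -4x^3 + 2x^2 + x - 7:
Signs of coefficients: -, +, +, -
Number of sign changes: 2
Possible negative real roots: 2, 0

Positive roots: 1; Negative roots: 2 or 0


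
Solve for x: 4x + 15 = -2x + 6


Starting with: 4x + 15 = -2x + 6
Move all x terms to left: (4 + 2)x = 6 - 15
Simplify: 6x = -9
Divide both sides by 6: x = -3/2

x = -3/2


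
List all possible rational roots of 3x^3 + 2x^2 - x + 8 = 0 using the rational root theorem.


Rational root theorem: possible roots are ±p/q where:
  p divides the constant term (8): p ∈ {1, 2, 4, 8}
  q divides the leading coefficient (3): q ∈ {1, 3}

All possible rational roots: -8, -4, -8/3, -2, -4/3, -1, -2/3, -1/3, 1/3, 2/3, 1, 4/3, 2, 8/3, 4, 8

-8, -4, -8/3, -2, -4/3, -1, -2/3, -1/3, 1/3, 2/3, 1, 4/3, 2, 8/3, 4, 8


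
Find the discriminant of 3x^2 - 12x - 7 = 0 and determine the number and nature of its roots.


For ax^2 + bx + c = 0, discriminant D = b^2 - 4ac
Here a = 3, b = -12, c = -7
D = (-12)^2 - 4(3)(-7) = 144 + 84 = 228

D = 228 > 0 but not a perfect square
The equation has 2 distinct real irrational roots.

Discriminant = 228, 2 distinct real irrational roots


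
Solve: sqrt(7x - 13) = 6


Square both sides: 7x - 13 = 6^2 = 36
7x = 36 + 13 = 49
x = 7
Check: sqrt(7*7 - 13) = sqrt(36) = 6 ✓

x = 7


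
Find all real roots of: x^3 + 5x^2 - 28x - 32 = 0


Let p(x) = x^3 + 5x^2 - 28x - 32. By the rational root theorem (leading coefficient 1), any rational root is an integer divisor of 32: try ±1, ±2, ... in turn.
Test x = 1: value = -54 ≠ 0.
Test x = -1: value = 0 ✓, so (x + 1) is a factor.
Synthetic division by (x + 1): bring down 1; 1(-1) + 5 = 4; 4(-1) - 28 = -32; (-32)(-1) - 32 = 0 → quotient x^2 + 4x - 32, remainder 0.
Solve the quadratic x^2 + 4x - 32 = 0: discriminant = 4^2 - 4(1)(-32) = 16 + 128 = 144.
sqrt(144) = 12, so x = (-4 ± 12)/2: x = 4 or x = -8.

x = -8, x = -1, x = 4


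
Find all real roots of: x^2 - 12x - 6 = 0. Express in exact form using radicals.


Using the quadratic formula: x = (-b ± sqrt(b^2 - 4ac)) / (2a)
Here a = 1, b = -12, c = -6
Discriminant = b^2 - 4ac = (-12)^2 - 4(1)(-6) = 144 + 24 = 168
Since discriminant = 168 > 0, there are two real roots.
x = (12 ± 2*sqrt(42)) / 2
Simplifying: x = 6 ± sqrt(42)
Numerically: x ≈ 12.4807 or x ≈ -0.4807

x = 6 + sqrt(42) or x = 6 - sqrt(42)


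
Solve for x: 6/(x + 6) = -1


Multiply both sides by (x + 6): 6 = -1(x + 6)
Distribute: 6 = -x - 6
-x = 6 + 6 = 12
x = -12

x = -12


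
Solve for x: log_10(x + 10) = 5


Convert to exponential form: x + 10 = 10^5 = 100000
x = 100000 - 10 = 99990
Check: log_10(99990 + 10) = log_10(100000) = log_10(100000) = 5 ✓

x = 99990


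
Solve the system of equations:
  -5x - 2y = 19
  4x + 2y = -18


Using Cramer's rule:
Determinant D = (-5)(2) - (4)(-2) = -10 + 8 = -2
Dx = (19)(2) - (-18)(-2) = 38 - 36 = 2
Dy = (-5)(-18) - (4)(19) = 90 - 76 = 14
x = Dx/D = 2/-2 = -1
y = Dy/D = 14/-2 = -7

x = -1, y = -7


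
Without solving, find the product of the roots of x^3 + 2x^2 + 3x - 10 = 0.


By Vieta's formulas for x^3 + bx^2 + cx + d = 0:
  r1 + r2 + r3 = -b/a = -2
  r1*r2 + r1*r3 + r2*r3 = c/a = 3
  r1*r2*r3 = -d/a = 10


Product = 10


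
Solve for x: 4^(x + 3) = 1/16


Express both sides with the same base.
1/16 = 4^(-2)
Since the bases match, equate exponents: x + 3 = -2
So x = -2 - (3) = -5

x = -5


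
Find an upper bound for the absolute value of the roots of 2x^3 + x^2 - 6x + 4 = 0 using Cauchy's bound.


Cauchy's bound: all roots r satisfy |r| <= 1 + max(|a_i/a_n|) for i = 0,...,n-1
where a_n is the leading coefficient.

Coefficients: [2, 1, -6, 4]
Leading coefficient a_n = 2
Ratios |a_i/a_n|: 1/2, 3, 2
Maximum ratio: 3
Cauchy's bound: |r| <= 1 + 3 = 4

Upper bound = 4


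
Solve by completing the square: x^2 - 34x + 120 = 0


Start: x^2 - 34x + 120 = 0
Move constant: x^2 - 34x = -120
Half of -34 is -17, squared is 289
Add 289 to both sides: x^2 - 34x + 289 = 169
(x - 17)^2 = 169
x - 17 = ±13
x = 17 + 13 = 30 or x = 17 - 13 = 4

x = 4, x = 30


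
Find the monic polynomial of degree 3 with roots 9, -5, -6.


A monic polynomial with roots 9, -5, -6 is:
p(x) = (x - 9)(x + 5)(x + 6)
After multiplying by (x - 9): x - 9
After multiplying by (x + 5): x^2 - 4x - 45
After multiplying by (x + 6): x^3 + 2x^2 - 69x - 270

x^3 + 2x^2 - 69x - 270


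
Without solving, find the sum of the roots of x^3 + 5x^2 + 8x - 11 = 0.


By Vieta's formulas for x^3 + bx^2 + cx + d = 0:
  r1 + r2 + r3 = -b/a = -5
  r1*r2 + r1*r3 + r2*r3 = c/a = 8
  r1*r2*r3 = -d/a = 11


Sum = -5


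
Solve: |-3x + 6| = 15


An absolute value equation |expr| = 15 gives two cases:
Case 1: -3x + 6 = 15
  -3x = 9, so x = -3
Case 2: -3x + 6 = -15
  -3x = -21, so x = 7

x = -3, x = 7


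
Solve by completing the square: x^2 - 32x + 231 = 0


Start: x^2 - 32x + 231 = 0
Move constant: x^2 - 32x = -231
Half of -32 is -16, squared is 256
Add 256 to both sides: x^2 - 32x + 256 = 25
(x - 16)^2 = 25
x - 16 = ±5
x = 16 + 5 = 21 or x = 16 - 5 = 11

x = 11, x = 21


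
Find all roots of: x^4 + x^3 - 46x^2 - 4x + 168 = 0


Let p(x) = x^4 + x^3 - 46x^2 - 4x + 168. By the rational root theorem (leading coefficient 1), any rational root is an integer divisor of 168: try ±1, ±2, ... in turn.
Test x = 1: value = 120 ≠ 0.
Test x = -1: value = 126 ≠ 0.
Test x = 2: value = 0 ✓, so (x - 2) is a factor.
Synthetic division by (x - 2): bring down 1; 1(2) + 1 = 3; 3(2) - 46 = -40; (-40)(2) - 4 = -84; (-84)(2) + 168 = 0 → quotient x^3 + 3x^2 - 40x - 84, remainder 0.
Continue with the quotient x^3 + 3x^2 - 40x - 84 (candidates must divide 84; re-test x = 2 first in case it repeats).
Test x = 2: value = -144 ≠ 0.
Test x = -2: value = 0 ✓, so (x + 2) is a factor.
Synthetic division by (x + 2): bring down 1; 1(-2) + 3 = 1; 1(-2) - 40 = -42; (-42)(-2) - 84 = 0 → quotient x^2 + x - 42, remainder 0.
Solve the quadratic x^2 + x - 42 = 0: discriminant = 1^2 - 4(1)(-42) = 1 + 168 = 169.
sqrt(169) = 13, so x = (-1 ± 13)/2: x = 6 or x = -7.
Collecting all roots found:

x = -7, x = -2, x = 2, x = 6


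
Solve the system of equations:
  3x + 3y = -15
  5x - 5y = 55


Using Cramer's rule:
Determinant D = (3)(-5) - (5)(3) = -15 - 15 = -30
Dx = (-15)(-5) - (55)(3) = 75 - 165 = -90
Dy = (3)(55) - (5)(-15) = 165 + 75 = 240
x = Dx/D = -90/-30 = 3
y = Dy/D = 240/-30 = -8

x = 3, y = -8


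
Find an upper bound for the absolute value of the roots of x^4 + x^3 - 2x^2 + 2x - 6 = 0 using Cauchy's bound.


Cauchy's bound: all roots r satisfy |r| <= 1 + max(|a_i/a_n|) for i = 0,...,n-1
where a_n is the leading coefficient.

Coefficients: [1, 1, -2, 2, -6]
Leading coefficient a_n = 1
Ratios |a_i/a_n|: 1, 2, 2, 6
Maximum ratio: 6
Cauchy's bound: |r| <= 1 + 6 = 7

Upper bound = 7


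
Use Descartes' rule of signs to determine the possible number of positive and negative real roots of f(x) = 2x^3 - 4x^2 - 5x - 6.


Descartes' rule of signs:

For positive roots, count sign changes in f(x) = 2x^3 - 4x^2 - 5x - 6:
Signs of coefficients: +, -, -, -
Number of sign changes: 1
Possible positive real roots: 1

For negative roots, examine f(-x) = -2x^3 - 4x^2 + 5x - 6:
Signs of coefficients: -, -, +, -
Number of sign changes: 2
Possible negative real roots: 2, 0

Positive roots: 1; Negative roots: 2 or 0


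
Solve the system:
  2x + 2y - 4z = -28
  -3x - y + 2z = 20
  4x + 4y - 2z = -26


Using Cramer's rule. Expand each determinant along the first row.
D  = 2*[(-1)*(-2) - 2*4] - 2*[(-3)*(-2) - 2*4] + (-4)*[(-3)*4 - (-1)*4]
  = 2*(-6) - 2*(-2) + (-4)*(-8) = 24
Dx = (-28)*[(-1)*(-2) - 2*4] - 2*[20*(-2) - 2*(-26)] + (-4)*[20*4 - (-1)*(-26)]
  = (-28)*(-6) - 2*(12) + (-4)*(54) = -72
Dy = 2*[20*(-2) - 2*(-26)] - (-28)*[(-3)*(-2) - 2*4] + (-4)*[(-3)*(-26) - 20*4]
  = 2*(12) - (-28)*(-2) + (-4)*(-2) = -24
Dz = 2*[(-1)*(-26) - 20*4] - 2*[(-3)*(-26) - 20*4] + (-28)*[(-3)*4 - (-1)*4]
  = 2*(-54) - 2*(-2) + (-28)*(-8) = 120
x = Dx/D = -72/24 = -3, y = Dy/D = -24/24 = -1, z = Dz/D = 120/24 = 5
Check eq1: (2)(-3) + (2)(-1) + (-4)(5) = -28 = -28 ✓
Check eq2: (-3)(-3) + (-1)(-1) + (2)(5) = 20 = 20 ✓
Check eq3: (4)(-3) + (4)(-1) + (-2)(5) = -26 = -26 ✓

x = -3, y = -1, z = 5


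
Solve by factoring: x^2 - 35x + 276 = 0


We need two numbers that multiply to 276 and add to -35.
Those numbers are -23 and -12 (since (-23) * (-12) = 276 and (-23) + (-12) = -35).
So x^2 - 35x + 276 = (x - 23)(x - 12) = 0
Setting each factor to zero: x = 23 or x = 12

x = 12, x = 23


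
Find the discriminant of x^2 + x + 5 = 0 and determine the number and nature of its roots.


For ax^2 + bx + c = 0, discriminant D = b^2 - 4ac
Here a = 1, b = 1, c = 5
D = (1)^2 - 4(1)(5) = 1 - 20 = -19

D = -19 < 0
The equation has no real roots (2 complex conjugate roots).

Discriminant = -19, no real roots (2 complex conjugate roots)


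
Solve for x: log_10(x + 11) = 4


Convert to exponential form: x + 11 = 10^4 = 10000
x = 10000 - 11 = 9989
Check: log_10(9989 + 11) = log_10(10000) = log_10(10000) = 4 ✓

x = 9989


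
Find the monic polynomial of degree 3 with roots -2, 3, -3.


A monic polynomial with roots -2, 3, -3 is:
p(x) = (x + 2)(x - 3)(x + 3)
After multiplying by (x + 2): x + 2
After multiplying by (x - 3): x^2 - x - 6
After multiplying by (x + 3): x^3 + 2x^2 - 9x - 18

x^3 + 2x^2 - 9x - 18


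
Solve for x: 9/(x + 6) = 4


Multiply both sides by (x + 6): 9 = 4(x + 6)
Distribute: 9 = 4x + 24
4x = 9 - 24 = -15
x = -15/4

x = -15/4


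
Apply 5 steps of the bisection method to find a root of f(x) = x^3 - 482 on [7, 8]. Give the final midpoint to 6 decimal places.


f(x) = x^3 - 482
f(7) = -139 < 0
f(8) = 30 > 0

Step 1: midpoint = (7.000000 + 8.000000)/2 = 7.500000
  f(7.500000) = -60.125000
  f(mid) < 0, so root is in [7.500000, 8.000000]

Step 2: midpoint = (7.500000 + 8.000000)/2 = 7.750000
  f(7.750000) = -16.515625
  f(mid) < 0, so root is in [7.750000, 8.000000]

Step 3: midpoint = (7.750000 + 8.000000)/2 = 7.875000
  f(7.875000) = 6.373047
  f(mid) > 0, so root is in [7.750000, 7.875000]

Step 4: midpoint = (7.750000 + 7.875000)/2 = 7.812500
  f(7.812500) = -5.162842
  f(mid) < 0, so root is in [7.812500, 7.875000]

Step 5: midpoint = (7.812500 + 7.875000)/2 = 7.843750
  f(7.843750) = 0.582123
  f(mid) > 0, so root is in [7.812500, 7.843750]

midpoint = 7.843750


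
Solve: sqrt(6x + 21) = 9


Square both sides: 6x + 21 = 9^2 = 81
6x = 81 - 21 = 60
x = 10
Check: sqrt(6*10 + 21) = sqrt(81) = 9 ✓

x = 10


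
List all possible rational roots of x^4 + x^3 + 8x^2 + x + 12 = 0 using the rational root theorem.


Rational root theorem: possible roots are ±p/q where:
  p divides the constant term (12): p ∈ {1, 2, 3, 4, 6, 12}
  q divides the leading coefficient (1): q ∈ {1}

All possible rational roots: -12, -6, -4, -3, -2, -1, 1, 2, 3, 4, 6, 12

-12, -6, -4, -3, -2, -1, 1, 2, 3, 4, 6, 12


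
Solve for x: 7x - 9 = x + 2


Starting with: 7x - 9 = x + 2
Move all x terms to left: (7 - 1)x = 2 + 9
Simplify: 6x = 11
Divide both sides by 6: x = 11/6

x = 11/6


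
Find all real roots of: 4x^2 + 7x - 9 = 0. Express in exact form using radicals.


Using the quadratic formula: x = (-b ± sqrt(b^2 - 4ac)) / (2a)
Here a = 4, b = 7, c = -9
Discriminant = b^2 - 4ac = 7^2 - 4(4)(-9) = 49 + 144 = 193
Since discriminant = 193 > 0, there are two real roots.
x = (-7 ± sqrt(193)) / 8
Numerically: x ≈ 0.8616 or x ≈ -2.6116

x = (-7 + sqrt(193)) / 8 or x = (-7 - sqrt(193)) / 8


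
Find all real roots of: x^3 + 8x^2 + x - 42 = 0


Let p(x) = x^3 + 8x^2 + x - 42. By the rational root theorem (leading coefficient 1), any rational root is an integer divisor of 42: try ±1, ±2, ... in turn.
Test x = 1: value = -32 ≠ 0.
Test x = -1: value = -36 ≠ 0.
Test x = 2: value = 0 ✓, so (x - 2) is a factor.
Synthetic division by (x - 2): bring down 1; 1(2) + 8 = 10; 10(2) + 1 = 21; 21(2) - 42 = 0 → quotient x^2 + 10x + 21, remainder 0.
Solve the quadratic x^2 + 10x + 21 = 0: discriminant = 10^2 - 4(1)(21) = 100 - 84 = 16.
sqrt(16) = 4, so x = (-10 ± 4)/2: x = -3 or x = -7.

x = -7, x = -3, x = 2
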